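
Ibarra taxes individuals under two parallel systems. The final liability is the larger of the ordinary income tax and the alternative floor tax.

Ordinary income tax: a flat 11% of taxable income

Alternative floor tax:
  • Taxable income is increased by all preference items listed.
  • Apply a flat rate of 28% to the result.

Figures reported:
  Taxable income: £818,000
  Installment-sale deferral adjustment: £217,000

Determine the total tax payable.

£289,800

Ordinary income tax:
  £818,000 × 11% = £89,980

Alternative floor tax:
  Adjusted income: £818,000 + £217,000 = £1,035,000
  £1,035,000 × 28% = £289,800

£289,800 > £89,980, so the alternative floor tax is the binding amount.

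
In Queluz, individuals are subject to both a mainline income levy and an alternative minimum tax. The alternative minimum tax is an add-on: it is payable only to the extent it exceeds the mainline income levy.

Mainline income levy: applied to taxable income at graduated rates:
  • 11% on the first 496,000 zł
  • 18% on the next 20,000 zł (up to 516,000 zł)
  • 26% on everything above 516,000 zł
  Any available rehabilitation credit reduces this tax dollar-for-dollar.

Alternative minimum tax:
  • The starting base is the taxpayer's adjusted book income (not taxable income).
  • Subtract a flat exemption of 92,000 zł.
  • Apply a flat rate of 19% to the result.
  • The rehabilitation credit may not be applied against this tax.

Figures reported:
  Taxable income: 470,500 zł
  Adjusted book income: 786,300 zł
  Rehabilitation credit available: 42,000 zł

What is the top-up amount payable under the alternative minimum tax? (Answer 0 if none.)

Alternative minimum tax:
  Base (adjusted book income): 786,300 zł
  Less exemption 92,000 zł → base 694,300 zł
  694,300 zł × 19% = 131,917 zł

Mainline income levy:
  470,500 zł × 11% = 51,755 zł
  Less rehabilitation credit 42,000 zł → 9,755 zł

Excess of alternative minimum tax over mainline income levy: 131,917 zł − 9,755 zł = 122,162 zł.

122,162 zł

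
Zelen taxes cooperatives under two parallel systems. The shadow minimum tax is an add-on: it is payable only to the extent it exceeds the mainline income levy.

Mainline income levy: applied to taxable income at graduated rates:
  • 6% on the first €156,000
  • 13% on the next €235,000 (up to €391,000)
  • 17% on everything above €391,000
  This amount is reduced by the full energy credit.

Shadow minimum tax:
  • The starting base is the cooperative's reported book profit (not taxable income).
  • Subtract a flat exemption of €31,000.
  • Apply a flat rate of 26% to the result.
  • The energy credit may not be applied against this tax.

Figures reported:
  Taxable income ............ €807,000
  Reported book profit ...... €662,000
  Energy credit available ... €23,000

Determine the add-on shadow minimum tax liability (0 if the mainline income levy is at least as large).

€76,430

Shadow minimum tax:
  Base (reported book profit): €662,000
  Less exemption €31,000 → base €631,000
  €631,000 × 26% = €164,060

Mainline income levy:
  €156,000 × 6% = €9,360
  €235,000 × 13% = €30,550
  €416,000 × 17% = €70,720
  → €110,630
  Less energy credit €23,000 → €87,630

Excess of shadow minimum tax over mainline income levy: €164,060 − €87,630 = €76,430.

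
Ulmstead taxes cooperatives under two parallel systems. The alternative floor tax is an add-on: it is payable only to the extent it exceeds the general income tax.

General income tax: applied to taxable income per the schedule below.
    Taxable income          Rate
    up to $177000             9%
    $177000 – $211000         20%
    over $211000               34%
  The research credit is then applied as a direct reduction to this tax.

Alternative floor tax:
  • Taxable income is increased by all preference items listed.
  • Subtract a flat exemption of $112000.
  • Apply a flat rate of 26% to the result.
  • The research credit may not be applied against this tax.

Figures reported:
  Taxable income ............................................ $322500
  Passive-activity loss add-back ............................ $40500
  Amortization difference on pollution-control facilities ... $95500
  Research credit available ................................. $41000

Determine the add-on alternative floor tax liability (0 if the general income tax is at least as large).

$70450

Alternative floor tax:
  Adjusted income: $322500 + $40500 + $95500 = $458500
  Less exemption $112000 → base $346500
  $346500 × 26% = $90090

General income tax:
  $177000 × 9% = $15930
  $34000 × 20% = $6800
  $111500 × 34% = $37910
  → $60640
  Less research credit $41000 → $19640

Excess of alternative floor tax over general income tax: $90090 − $19640 = $70450.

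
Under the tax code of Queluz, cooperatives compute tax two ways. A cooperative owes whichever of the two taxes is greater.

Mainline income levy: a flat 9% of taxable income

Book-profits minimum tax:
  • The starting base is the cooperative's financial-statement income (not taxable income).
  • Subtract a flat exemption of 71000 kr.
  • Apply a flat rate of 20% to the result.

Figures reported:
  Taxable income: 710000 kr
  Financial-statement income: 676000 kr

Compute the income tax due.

Mainline income levy:
  710000 kr × 9% = 63900 kr

Book-profits minimum tax:
  Base (financial-statement income): 676000 kr
  Less exemption 71000 kr → base 605000 kr
  605000 kr × 20% = 121000 kr

121000 kr > 63900 kr, so the book-profits minimum tax is the binding amount.

121000 kr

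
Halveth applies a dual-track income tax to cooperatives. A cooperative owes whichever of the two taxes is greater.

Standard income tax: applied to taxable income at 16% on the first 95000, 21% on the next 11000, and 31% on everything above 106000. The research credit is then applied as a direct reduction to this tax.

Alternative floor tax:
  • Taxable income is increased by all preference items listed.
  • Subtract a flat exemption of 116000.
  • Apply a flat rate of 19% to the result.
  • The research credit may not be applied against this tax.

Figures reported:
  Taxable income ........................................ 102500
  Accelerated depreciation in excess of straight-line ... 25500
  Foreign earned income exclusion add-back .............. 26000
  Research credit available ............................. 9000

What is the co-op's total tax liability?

Alternative floor tax:
  Adjusted income: 102500 + 25500 + 26000 = 154000
  Less exemption 116000 → base 38000
  38000 × 19% = 7220

Standard income tax:
  95000 × 16% = 15200
  7500 × 21% = 1575
  → 16775
  Less research credit 9000 → 7775

7775 > 7220, so the standard income tax governs.

7775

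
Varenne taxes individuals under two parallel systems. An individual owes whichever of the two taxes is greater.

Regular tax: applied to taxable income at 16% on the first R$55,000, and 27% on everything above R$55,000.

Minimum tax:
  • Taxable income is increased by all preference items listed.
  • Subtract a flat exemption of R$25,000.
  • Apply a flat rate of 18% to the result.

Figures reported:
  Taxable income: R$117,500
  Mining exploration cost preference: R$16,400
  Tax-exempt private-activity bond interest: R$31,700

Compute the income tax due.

R$25,675

Regular tax:
  R$55,000 × 16% = R$8,800
  R$62,500 × 27% = R$16,875
  → R$25,675

Minimum tax:
  Adjusted income: R$117,500 + R$16,400 + R$31,700 = R$165,600
  Less exemption R$25,000 → base R$140,600
  R$140,600 × 18% = R$25,308

R$25,675 > R$25,308, so the regular tax governs.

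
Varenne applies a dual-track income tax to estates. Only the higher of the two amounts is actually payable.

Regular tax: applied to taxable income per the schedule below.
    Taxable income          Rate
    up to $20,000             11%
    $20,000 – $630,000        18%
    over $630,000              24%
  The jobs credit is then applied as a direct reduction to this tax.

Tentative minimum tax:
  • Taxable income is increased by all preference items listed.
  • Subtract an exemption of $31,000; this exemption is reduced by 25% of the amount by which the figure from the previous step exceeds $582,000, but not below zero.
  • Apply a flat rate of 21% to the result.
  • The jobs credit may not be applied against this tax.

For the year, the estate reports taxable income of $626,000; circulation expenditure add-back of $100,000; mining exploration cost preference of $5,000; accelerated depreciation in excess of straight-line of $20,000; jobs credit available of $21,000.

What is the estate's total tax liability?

$157,710

Tentative minimum tax:
  Adjusted income: $626,000 + $100,000 + $5,000 + $20,000 = $751,000
  Exemption: 25% × ($751,000 − $582,000) = $42,250 ≥ $31,000, so the exemption is fully phased out
  Base: $751,000 − $0 = $751,000
  $751,000 × 21% = $157,710

Regular tax:
  $20,000 × 11% = $2,200
  $606,000 × 18% = $109,080
  → $111,280
  Less jobs credit $21,000 → $90,280

$157,710 > $90,280, so the tentative minimum tax is the binding amount.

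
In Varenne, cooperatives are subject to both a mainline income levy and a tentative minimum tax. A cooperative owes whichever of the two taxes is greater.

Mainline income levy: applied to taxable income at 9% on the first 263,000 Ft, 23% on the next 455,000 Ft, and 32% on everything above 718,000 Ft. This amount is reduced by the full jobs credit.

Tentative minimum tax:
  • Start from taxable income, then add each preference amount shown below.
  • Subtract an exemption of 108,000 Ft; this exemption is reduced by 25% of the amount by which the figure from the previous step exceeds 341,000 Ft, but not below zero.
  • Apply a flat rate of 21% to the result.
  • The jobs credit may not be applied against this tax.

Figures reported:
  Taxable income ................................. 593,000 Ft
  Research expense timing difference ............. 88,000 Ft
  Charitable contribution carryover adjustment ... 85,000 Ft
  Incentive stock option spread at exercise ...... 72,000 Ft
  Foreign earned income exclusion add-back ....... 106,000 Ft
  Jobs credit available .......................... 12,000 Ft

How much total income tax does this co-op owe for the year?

198,240 Ft

Mainline income levy:
  263,000 Ft × 9% = 23,670 Ft
  330,000 Ft × 23% = 75,900 Ft
  → 99,570 Ft
  Less jobs credit 12,000 Ft → 87,570 Ft

Tentative minimum tax:
  Adjusted income: 593,000 Ft + 88,000 Ft + 85,000 Ft + 72,000 Ft + 106,000 Ft = 944,000 Ft
  Exemption: 25% × (944,000 Ft − 341,000 Ft) = 150,750 Ft ≥ 108,000 Ft, so the exemption is fully phased out
  Base: 944,000 Ft − 0 Ft = 944,000 Ft
  944,000 Ft × 21% = 198,240 Ft

198,240 Ft > 87,570 Ft, so the tentative minimum tax is the binding amount.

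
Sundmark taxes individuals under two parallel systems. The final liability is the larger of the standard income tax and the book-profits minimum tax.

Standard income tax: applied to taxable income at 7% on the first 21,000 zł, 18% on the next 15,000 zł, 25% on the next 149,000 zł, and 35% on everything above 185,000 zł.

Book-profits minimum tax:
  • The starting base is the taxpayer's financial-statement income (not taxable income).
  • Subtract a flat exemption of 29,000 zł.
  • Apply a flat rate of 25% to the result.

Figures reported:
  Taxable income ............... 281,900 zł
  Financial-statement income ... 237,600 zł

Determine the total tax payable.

75,335 zł

Book-profits minimum tax:
  Base (financial-statement income): 237,600 zł
  Less exemption 29,000 zł → base 208,600 zł
  208,600 zł × 25% = 52,150 zł

Standard income tax:
  21,000 zł × 7% = 1,470 zł
  15,000 zł × 18% = 2,700 zł
  149,000 zł × 25% = 37,250 zł
  96,900 zł × 35% = 33,915 zł
  → 75,335 zł

75,335 zł > 52,150 zł, so the standard income tax governs.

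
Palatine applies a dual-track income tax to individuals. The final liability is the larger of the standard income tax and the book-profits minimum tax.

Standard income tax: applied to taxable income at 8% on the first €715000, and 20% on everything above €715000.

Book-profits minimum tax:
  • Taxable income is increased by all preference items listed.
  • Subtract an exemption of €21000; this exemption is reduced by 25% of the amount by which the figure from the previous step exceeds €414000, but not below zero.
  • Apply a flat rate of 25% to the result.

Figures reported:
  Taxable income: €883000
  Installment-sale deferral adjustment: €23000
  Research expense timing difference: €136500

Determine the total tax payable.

Standard income tax:
  €715000 × 8% = €57200
  €168000 × 20% = €33600
  → €90800

Book-profits minimum tax:
  Adjusted income: €883000 + €23000 + €136500 = €1042500
  Exemption: 25% × (€1042500 − €414000) = €157125 ≥ €21000, so the exemption is fully phased out
  Base: €1042500 − €0 = €1042500
  €1042500 × 25% = €260625

€260625 > €90800, so the book-profits minimum tax is the binding amount.

€260625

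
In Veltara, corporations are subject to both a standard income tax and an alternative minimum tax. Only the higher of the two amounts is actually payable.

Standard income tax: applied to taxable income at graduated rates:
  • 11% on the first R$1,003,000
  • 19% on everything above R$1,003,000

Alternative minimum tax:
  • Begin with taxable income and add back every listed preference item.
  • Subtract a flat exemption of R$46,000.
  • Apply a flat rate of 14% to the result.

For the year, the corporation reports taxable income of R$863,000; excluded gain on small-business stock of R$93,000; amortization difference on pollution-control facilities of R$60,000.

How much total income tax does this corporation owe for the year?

Alternative minimum tax:
  Adjusted income: R$863,000 + R$93,000 + R$60,000 = R$1,016,000
  Less exemption R$46,000 → base R$970,000
  R$970,000 × 14% = R$135,800

Standard income tax:
  R$863,000 × 11% = R$94,930

R$135,800 > R$94,930, so the alternative minimum tax is the binding amount.

R$135,800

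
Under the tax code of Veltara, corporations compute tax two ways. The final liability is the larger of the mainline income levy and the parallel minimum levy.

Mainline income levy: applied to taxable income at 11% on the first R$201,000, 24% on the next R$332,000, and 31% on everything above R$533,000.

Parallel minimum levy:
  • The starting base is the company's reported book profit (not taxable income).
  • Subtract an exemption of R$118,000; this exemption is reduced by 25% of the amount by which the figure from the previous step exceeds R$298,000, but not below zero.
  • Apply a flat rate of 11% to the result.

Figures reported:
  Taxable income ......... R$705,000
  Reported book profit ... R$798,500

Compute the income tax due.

Parallel minimum levy:
  Base (reported book profit): R$798,500
  Exemption: 25% × (R$798,500 − R$298,000) = R$125,125 ≥ R$118,000, so the exemption is fully phased out
  Base: R$798,500 − R$0 = R$798,500
  R$798,500 × 11% = R$87,835

Mainline income levy:
  R$201,000 × 11% = R$22,110
  R$332,000 × 24% = R$79,680
  R$172,000 × 31% = R$53,320
  → R$155,110

R$155,110 > R$87,835, so the mainline income levy governs.

R$155,110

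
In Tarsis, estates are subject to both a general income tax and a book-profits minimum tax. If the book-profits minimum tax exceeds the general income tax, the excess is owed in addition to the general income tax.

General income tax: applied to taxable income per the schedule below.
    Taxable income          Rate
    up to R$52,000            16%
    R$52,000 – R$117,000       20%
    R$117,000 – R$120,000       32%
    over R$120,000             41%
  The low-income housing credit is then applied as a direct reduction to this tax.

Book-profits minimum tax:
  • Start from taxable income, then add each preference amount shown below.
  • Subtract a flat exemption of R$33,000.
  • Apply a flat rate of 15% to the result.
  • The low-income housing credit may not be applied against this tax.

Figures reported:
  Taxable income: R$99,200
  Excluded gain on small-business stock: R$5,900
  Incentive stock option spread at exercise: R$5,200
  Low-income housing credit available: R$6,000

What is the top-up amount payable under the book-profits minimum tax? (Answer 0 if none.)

R$0

Book-profits minimum tax:
  Adjusted income: R$99,200 + R$5,900 + R$5,200 = R$110,300
  Less exemption R$33,000 → base R$77,300
  R$77,300 × 15% = R$11,595

General income tax:
  R$52,000 × 16% = R$8,320
  R$47,200 × 20% = R$9,440
  → R$17,760
  Less low-income housing credit R$6,000 → R$11,760

R$11,595 ≤ R$11,760, so no add-on is due.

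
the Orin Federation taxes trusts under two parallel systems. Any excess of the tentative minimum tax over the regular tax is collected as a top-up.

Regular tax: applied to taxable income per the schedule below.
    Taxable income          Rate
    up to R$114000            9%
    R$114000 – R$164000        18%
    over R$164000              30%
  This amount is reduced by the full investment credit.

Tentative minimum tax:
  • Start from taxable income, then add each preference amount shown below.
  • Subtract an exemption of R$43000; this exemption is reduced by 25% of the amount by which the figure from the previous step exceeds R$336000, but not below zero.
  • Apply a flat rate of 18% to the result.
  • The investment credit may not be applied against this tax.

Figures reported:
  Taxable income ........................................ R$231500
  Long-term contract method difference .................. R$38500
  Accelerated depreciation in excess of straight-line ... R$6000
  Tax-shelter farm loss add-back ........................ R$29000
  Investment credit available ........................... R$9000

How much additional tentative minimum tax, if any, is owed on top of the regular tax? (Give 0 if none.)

Regular tax:
  R$114000 × 9% = R$10260
  R$50000 × 18% = R$9000
  R$67500 × 30% = R$20250
  → R$39510
  Less investment credit R$9000 → R$30510

Tentative minimum tax:
  Adjusted income: R$231500 + R$38500 + R$6000 + R$29000 = R$305000
  Exemption: R$305000 ≤ R$336000, so full R$43000 applies
  Base: R$305000 − R$43000 = R$262000
  R$262000 × 18% = R$47160

Excess of tentative minimum tax over regular tax: R$47160 − R$30510 = R$16650.

R$16650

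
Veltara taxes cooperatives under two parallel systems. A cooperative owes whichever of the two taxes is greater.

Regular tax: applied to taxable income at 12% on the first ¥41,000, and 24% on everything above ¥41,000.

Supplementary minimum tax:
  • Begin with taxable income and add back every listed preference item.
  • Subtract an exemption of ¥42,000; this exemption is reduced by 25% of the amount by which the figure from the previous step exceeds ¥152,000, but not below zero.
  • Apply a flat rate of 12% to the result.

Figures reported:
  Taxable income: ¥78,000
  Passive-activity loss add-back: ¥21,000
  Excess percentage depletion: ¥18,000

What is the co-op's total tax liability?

¥13,800

Regular tax:
  ¥41,000 × 12% = ¥4,920
  ¥37,000 × 24% = ¥8,880
  → ¥13,800

Supplementary minimum tax:
  Adjusted income: ¥78,000 + ¥21,000 + ¥18,000 = ¥117,000
  Exemption: ¥117,000 ≤ ¥152,000, so full ¥42,000 applies
  Base: ¥117,000 − ¥42,000 = ¥75,000
  ¥75,000 × 12% = ¥9,000

¥13,800 > ¥9,000, so the regular tax governs.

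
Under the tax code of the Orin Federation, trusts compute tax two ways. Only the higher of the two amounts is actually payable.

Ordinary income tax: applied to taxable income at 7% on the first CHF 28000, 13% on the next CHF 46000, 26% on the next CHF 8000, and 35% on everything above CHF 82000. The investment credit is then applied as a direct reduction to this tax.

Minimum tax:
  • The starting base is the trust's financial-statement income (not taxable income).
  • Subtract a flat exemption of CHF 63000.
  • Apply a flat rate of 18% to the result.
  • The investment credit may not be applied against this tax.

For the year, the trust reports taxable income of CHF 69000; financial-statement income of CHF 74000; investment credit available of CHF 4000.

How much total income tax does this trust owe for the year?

CHF 3290

Minimum tax:
  Base (financial-statement income): CHF 74000
  Less exemption CHF 63000 → base CHF 11000
  CHF 11000 × 18% = CHF 1980

Ordinary income tax:
  CHF 28000 × 7% = CHF 1960
  CHF 41000 × 13% = CHF 5330
  → CHF 7290
  Less investment credit CHF 4000 → CHF 3290

CHF 3290 > CHF 1980, so the ordinary income tax governs.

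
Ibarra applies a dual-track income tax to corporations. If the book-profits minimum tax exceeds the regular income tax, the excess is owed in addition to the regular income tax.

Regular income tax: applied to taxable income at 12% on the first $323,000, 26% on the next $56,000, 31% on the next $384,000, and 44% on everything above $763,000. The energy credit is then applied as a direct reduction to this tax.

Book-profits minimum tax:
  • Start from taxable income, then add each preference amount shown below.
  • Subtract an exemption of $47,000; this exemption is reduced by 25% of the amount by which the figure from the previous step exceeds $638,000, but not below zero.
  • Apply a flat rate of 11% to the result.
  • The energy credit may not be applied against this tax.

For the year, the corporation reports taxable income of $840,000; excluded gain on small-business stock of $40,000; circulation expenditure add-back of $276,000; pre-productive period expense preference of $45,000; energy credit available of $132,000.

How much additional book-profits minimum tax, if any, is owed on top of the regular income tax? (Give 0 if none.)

$57,870

Book-profits minimum tax:
  Adjusted income: $840,000 + $40,000 + $276,000 + $45,000 = $1,201,000
  Exemption: 25% × ($1,201,000 − $638,000) = $140,750 ≥ $47,000, so the exemption is fully phased out
  Base: $1,201,000 − $0 = $1,201,000
  $1,201,000 × 11% = $132,110

Regular income tax:
  $323,000 × 12% = $38,760
  $56,000 × 26% = $14,560
  $384,000 × 31% = $119,040
  $77,000 × 44% = $33,880
  → $206,240
  Less energy credit $132,000 → $74,240

Excess of book-profits minimum tax over regular income tax: $132,110 − $74,240 = $57,870.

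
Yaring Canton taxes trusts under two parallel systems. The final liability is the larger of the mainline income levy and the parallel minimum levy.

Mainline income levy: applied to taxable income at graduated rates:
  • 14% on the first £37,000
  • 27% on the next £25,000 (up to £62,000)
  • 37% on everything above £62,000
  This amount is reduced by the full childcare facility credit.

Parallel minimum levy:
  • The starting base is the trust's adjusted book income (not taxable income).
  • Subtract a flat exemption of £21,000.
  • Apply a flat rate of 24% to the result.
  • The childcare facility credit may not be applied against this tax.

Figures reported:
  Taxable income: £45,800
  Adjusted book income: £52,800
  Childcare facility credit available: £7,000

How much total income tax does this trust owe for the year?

£7,632

Parallel minimum levy:
  Base (adjusted book income): £52,800
  Less exemption £21,000 → base £31,800
  £31,800 × 24% = £7,632

Mainline income levy:
  £37,000 × 14% = £5,180
  £8,800 × 27% = £2,376
  → £7,556
  Less childcare facility credit £7,000 → £556

£7,632 > £556, so the parallel minimum levy is the binding amount.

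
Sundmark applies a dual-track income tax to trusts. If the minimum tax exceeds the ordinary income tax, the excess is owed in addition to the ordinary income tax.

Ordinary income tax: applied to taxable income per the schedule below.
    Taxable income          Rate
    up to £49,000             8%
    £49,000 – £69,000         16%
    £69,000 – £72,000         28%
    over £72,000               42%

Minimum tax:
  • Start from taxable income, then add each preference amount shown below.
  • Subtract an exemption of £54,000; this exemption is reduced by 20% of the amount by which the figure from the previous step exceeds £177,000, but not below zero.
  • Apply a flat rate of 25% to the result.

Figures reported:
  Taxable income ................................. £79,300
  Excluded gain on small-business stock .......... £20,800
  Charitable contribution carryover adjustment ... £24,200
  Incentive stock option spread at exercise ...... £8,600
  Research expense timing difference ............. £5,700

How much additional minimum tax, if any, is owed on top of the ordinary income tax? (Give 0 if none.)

Ordinary income tax:
  £49,000 × 8% = £3,920
  £20,000 × 16% = £3,200
  £3,000 × 28% = £840
  £7,300 × 42% = £3,066
  → £11,026

Minimum tax:
  Adjusted income: £79,300 + £20,800 + £24,200 + £8,600 + £5,700 = £138,600
  Exemption: £138,600 ≤ £177,000, so full £54,000 applies
  Base: £138,600 − £54,000 = £84,600
  £84,600 × 25% = £21,150

Excess of minimum tax over ordinary income tax: £21,150 − £11,026 = £10,124.

£10,124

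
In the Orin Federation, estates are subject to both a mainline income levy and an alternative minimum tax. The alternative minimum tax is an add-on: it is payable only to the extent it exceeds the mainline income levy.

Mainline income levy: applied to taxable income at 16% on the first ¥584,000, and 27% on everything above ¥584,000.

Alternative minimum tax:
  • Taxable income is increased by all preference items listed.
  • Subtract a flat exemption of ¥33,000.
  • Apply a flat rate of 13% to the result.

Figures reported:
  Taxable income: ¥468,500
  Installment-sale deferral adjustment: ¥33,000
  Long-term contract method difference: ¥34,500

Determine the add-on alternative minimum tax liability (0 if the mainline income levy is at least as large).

Alternative minimum tax:
  Adjusted income: ¥468,500 + ¥33,000 + ¥34,500 = ¥536,000
  Less exemption ¥33,000 → base ¥503,000
  ¥503,000 × 13% = ¥65,390

Mainline income levy:
  ¥468,500 × 16% = ¥74,960

¥65,390 ≤ ¥74,960, so no add-on is due.

¥0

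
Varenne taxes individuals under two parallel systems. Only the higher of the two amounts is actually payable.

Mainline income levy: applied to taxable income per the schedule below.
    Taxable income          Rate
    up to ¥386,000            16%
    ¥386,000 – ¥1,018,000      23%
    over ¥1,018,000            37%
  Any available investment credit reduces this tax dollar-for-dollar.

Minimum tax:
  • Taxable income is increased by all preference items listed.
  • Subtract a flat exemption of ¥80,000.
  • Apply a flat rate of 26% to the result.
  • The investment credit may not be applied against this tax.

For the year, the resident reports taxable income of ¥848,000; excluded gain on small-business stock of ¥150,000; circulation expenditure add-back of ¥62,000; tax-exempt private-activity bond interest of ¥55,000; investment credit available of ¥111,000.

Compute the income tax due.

¥269,100

Mainline income levy:
  ¥386,000 × 16% = ¥61,760
  ¥462,000 × 23% = ¥106,260
  → ¥168,020
  Less investment credit ¥111,000 → ¥57,020

Minimum tax:
  Adjusted income: ¥848,000 + ¥150,000 + ¥62,000 + ¥55,000 = ¥1,115,000
  Less exemption ¥80,000 → base ¥1,035,000
  ¥1,035,000 × 26% = ¥269,100

¥269,100 > ¥57,020, so the minimum tax is the binding amount.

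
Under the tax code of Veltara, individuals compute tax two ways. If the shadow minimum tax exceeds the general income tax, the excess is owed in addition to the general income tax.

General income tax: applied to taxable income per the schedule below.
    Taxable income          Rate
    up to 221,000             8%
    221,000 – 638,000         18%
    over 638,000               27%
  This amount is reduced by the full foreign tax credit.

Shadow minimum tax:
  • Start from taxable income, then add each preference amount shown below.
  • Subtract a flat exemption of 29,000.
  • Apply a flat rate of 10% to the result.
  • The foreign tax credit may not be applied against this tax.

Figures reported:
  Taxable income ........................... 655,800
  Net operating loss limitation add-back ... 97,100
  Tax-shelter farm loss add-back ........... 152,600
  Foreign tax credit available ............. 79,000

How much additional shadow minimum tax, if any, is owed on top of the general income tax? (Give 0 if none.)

General income tax:
  221,000 × 8% = 17,680
  417,000 × 18% = 75,060
  17,800 × 27% = 4,806
  → 97,546
  Less foreign tax credit 79,000 → 18,546

Shadow minimum tax:
  Adjusted income: 655,800 + 97,100 + 152,600 = 905,500
  Less exemption 29,000 → base 876,500
  876,500 × 10% = 87,650

Excess of shadow minimum tax over general income tax: 87,650 − 18,546 = 69,104.

69,104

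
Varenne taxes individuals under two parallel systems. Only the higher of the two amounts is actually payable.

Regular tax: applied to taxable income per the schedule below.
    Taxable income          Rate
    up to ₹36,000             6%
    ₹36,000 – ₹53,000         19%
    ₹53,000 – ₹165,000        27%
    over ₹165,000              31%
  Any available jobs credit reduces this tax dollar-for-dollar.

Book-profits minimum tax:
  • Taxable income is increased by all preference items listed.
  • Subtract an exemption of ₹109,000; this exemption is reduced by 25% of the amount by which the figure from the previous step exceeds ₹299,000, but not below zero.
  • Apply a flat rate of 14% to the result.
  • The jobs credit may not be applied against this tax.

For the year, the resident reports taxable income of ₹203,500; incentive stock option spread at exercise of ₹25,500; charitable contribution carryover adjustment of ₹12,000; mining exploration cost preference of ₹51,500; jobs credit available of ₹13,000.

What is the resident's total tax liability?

₹34,565

Regular tax:
  ₹36,000 × 6% = ₹2,160
  ₹17,000 × 19% = ₹3,230
  ₹112,000 × 27% = ₹30,240
  ₹38,500 × 31% = ₹11,935
  → ₹47,565
  Less jobs credit ₹13,000 → ₹34,565

Book-profits minimum tax:
  Adjusted income: ₹203,500 + ₹25,500 + ₹12,000 + ₹51,500 = ₹292,500
  Exemption: ₹292,500 ≤ ₹299,000, so full ₹109,000 applies
  Base: ₹292,500 − ₹109,000 = ₹183,500
  ₹183,500 × 14% = ₹25,690

₹34,565 > ₹25,690, so the regular tax governs.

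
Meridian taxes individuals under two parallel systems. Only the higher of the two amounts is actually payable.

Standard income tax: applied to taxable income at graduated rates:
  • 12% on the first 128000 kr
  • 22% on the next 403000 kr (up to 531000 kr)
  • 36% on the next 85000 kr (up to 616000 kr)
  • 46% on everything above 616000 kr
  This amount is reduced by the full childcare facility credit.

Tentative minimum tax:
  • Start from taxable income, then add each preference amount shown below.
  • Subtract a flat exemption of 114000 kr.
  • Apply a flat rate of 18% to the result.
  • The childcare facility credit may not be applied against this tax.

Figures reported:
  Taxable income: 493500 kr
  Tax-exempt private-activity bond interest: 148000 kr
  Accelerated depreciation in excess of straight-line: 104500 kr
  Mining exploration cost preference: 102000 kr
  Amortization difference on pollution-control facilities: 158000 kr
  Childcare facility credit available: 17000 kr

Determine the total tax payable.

160560 kr

Tentative minimum tax:
  Adjusted income: 493500 kr + 148000 kr + 104500 kr + 102000 kr + 158000 kr = 1006000 kr
  Less exemption 114000 kr → base 892000 kr
  892000 kr × 18% = 160560 kr

Standard income tax:
  128000 kr × 12% = 15360 kr
  365500 kr × 22% = 80410 kr
  → 95770 kr
  Less childcare facility credit 17000 kr → 78770 kr

160560 kr > 78770 kr, so the tentative minimum tax is the binding amount.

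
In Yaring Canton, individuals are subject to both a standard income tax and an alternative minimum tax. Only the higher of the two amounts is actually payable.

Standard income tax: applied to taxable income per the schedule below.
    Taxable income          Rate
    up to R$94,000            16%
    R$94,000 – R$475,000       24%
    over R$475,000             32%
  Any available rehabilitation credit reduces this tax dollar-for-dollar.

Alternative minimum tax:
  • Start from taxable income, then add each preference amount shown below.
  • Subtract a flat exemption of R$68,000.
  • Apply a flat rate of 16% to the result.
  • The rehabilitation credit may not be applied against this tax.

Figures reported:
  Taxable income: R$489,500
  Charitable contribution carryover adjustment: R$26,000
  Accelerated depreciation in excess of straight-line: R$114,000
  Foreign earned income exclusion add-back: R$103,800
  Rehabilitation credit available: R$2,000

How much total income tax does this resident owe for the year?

Alternative minimum tax:
  Adjusted income: R$489,500 + R$26,000 + R$114,000 + R$103,800 = R$733,300
  Less exemption R$68,000 → base R$665,300
  R$665,300 × 16% = R$106,448

Standard income tax:
  R$94,000 × 16% = R$15,040
  R$381,000 × 24% = R$91,440
  R$14,500 × 32% = R$4,640
  → R$111,120
  Less rehabilitation credit R$2,000 → R$109,120

R$109,120 > R$106,448, so the standard income tax governs.

R$109,120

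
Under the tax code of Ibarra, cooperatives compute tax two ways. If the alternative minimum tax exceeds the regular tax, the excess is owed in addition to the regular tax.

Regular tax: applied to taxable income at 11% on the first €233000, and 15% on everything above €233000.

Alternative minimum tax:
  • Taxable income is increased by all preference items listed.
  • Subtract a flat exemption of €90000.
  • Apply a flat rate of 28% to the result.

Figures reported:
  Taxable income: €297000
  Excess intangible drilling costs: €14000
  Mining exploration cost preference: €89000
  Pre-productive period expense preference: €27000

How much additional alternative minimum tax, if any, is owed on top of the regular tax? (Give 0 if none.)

Regular tax:
  €233000 × 11% = €25630
  €64000 × 15% = €9600
  → €35230

Alternative minimum tax:
  Adjusted income: €297000 + €14000 + €89000 + €27000 = €427000
  Less exemption €90000 → base €337000
  €337000 × 28% = €94360

Excess of alternative minimum tax over regular tax: €94360 − €35230 = €59130.

€59130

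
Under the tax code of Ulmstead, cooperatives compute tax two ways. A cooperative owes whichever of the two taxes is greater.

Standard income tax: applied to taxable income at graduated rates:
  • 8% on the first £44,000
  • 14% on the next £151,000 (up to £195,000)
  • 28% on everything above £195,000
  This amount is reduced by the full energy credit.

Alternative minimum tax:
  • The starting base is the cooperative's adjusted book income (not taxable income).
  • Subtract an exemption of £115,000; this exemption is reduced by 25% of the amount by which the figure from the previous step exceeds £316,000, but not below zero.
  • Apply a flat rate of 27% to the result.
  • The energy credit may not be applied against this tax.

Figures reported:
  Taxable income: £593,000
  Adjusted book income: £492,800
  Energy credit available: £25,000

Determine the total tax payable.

Alternative minimum tax:
  Base (adjusted book income): £492,800
  Exemption: £115,000 − 25% × (£492,800 − £316,000) = £115,000 − £44,200 = £70,800
  Base: £492,800 − £70,800 = £422,000
  £422,000 × 27% = £113,940

Standard income tax:
  £44,000 × 8% = £3,520
  £151,000 × 14% = £21,140
  £398,000 × 28% = £111,440
  → £136,100
  Less energy credit £25,000 → £111,100

£113,940 > £111,100, so the alternative minimum tax is the binding amount.

£113,940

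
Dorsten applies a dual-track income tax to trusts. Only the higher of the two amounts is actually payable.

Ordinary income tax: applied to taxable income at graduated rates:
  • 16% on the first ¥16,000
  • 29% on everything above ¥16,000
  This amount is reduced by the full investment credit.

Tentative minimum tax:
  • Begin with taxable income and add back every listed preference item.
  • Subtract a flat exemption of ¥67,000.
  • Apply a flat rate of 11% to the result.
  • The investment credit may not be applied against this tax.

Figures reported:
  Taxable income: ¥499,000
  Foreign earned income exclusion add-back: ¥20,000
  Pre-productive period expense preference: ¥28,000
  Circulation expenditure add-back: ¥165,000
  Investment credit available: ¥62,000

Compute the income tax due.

Ordinary income tax:
  ¥16,000 × 16% = ¥2,560
  ¥483,000 × 29% = ¥140,070
  → ¥142,630
  Less investment credit ¥62,000 → ¥80,630

Tentative minimum tax:
  Adjusted income: ¥499,000 + ¥20,000 + ¥28,000 + ¥165,000 = ¥712,000
  Less exemption ¥67,000 → base ¥645,000
  ¥645,000 × 11% = ¥70,950

¥80,630 > ¥70,950, so the ordinary income tax governs.

¥80,630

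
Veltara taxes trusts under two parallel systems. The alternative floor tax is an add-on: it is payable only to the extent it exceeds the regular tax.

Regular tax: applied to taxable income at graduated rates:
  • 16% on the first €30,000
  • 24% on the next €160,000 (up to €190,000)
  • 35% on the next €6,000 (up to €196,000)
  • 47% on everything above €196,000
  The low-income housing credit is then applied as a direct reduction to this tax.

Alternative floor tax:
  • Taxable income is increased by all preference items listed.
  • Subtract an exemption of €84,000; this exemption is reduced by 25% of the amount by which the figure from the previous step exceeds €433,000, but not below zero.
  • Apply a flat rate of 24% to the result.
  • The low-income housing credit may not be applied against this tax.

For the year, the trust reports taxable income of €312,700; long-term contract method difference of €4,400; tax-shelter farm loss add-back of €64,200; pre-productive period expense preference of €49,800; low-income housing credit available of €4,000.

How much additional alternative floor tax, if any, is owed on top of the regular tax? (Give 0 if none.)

Regular tax:
  €30,000 × 16% = €4,800
  €160,000 × 24% = €38,400
  €6,000 × 35% = €2,100
  €116,700 × 47% = €54,849
  → €100,149
  Less low-income housing credit €4,000 → €96,149

Alternative floor tax:
  Adjusted income: €312,700 + €4,400 + €64,200 + €49,800 = €431,100
  Exemption: €431,100 ≤ €433,000, so full €84,000 applies
  Base: €431,100 − €84,000 = €347,100
  €347,100 × 24% = €83,304

€83,304 ≤ €96,149, so no add-on is due.

€0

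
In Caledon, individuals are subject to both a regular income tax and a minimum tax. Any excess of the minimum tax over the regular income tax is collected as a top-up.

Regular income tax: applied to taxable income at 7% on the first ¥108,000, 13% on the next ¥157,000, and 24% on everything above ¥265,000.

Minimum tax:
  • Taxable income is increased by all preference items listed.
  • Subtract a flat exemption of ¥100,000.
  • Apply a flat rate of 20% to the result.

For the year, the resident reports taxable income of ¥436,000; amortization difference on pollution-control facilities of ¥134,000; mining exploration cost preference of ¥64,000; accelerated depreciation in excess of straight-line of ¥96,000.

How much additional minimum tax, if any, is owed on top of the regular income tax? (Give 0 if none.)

Regular income tax:
  ¥108,000 × 7% = ¥7,560
  ¥157,000 × 13% = ¥20,410
  ¥171,000 × 24% = ¥41,040
  → ¥69,010

Minimum tax:
  Adjusted income: ¥436,000 + ¥134,000 + ¥64,000 + ¥96,000 = ¥730,000
  Less exemption ¥100,000 → base ¥630,000
  ¥630,000 × 20% = ¥126,000

Excess of minimum tax over regular income tax: ¥126,000 − ¥69,010 = ¥56,990.

¥56,990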